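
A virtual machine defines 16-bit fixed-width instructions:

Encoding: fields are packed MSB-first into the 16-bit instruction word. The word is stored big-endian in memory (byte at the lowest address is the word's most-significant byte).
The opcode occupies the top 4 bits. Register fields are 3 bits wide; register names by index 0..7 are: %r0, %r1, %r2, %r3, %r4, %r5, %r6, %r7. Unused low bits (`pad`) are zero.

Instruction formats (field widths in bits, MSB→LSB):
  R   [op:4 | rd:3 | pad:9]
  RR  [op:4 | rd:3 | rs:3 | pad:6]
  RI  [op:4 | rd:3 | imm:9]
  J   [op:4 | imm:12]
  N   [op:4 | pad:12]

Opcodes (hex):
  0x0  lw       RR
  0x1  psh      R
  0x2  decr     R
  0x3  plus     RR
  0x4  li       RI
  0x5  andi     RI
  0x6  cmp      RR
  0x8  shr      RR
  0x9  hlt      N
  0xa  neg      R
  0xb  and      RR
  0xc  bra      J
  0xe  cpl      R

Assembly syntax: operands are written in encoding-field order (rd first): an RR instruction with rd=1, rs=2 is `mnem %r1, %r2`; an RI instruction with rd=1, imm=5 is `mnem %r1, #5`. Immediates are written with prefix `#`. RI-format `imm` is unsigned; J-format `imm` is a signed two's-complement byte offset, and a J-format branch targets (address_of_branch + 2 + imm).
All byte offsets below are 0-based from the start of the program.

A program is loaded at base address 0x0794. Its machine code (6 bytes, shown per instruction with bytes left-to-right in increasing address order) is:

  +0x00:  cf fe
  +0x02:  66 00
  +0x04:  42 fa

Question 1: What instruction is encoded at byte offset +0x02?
@+02  big-endian(66 00) = 0x6600
  opcode bits[15:12]=0x6: cmp/RR
  rd@[11:9]=0x3 ⇒ %r3
  rs@[8:6]=0x0 ⇒ %r0

cmp %r3, %r0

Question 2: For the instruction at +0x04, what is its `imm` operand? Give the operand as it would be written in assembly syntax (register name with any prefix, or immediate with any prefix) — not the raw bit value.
[04] 42 fa → 0x42fa
  opcode bits[15:12]=0x4: li/RI
  [11:9] rd=1 = %r1
  [8:0] imm=250 = #250

#250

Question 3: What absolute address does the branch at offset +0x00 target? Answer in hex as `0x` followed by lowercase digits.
0x0794

@+00  big-endian(cf fe) = 0xcffe
  opcode bits[15:12]=0xc: bra/J
  imm@[11:0]=0xffe (s12→-2) ⇒ #-2
  target = base 0x0794 + off 0x00 + 2 + imm -2 = 0x0794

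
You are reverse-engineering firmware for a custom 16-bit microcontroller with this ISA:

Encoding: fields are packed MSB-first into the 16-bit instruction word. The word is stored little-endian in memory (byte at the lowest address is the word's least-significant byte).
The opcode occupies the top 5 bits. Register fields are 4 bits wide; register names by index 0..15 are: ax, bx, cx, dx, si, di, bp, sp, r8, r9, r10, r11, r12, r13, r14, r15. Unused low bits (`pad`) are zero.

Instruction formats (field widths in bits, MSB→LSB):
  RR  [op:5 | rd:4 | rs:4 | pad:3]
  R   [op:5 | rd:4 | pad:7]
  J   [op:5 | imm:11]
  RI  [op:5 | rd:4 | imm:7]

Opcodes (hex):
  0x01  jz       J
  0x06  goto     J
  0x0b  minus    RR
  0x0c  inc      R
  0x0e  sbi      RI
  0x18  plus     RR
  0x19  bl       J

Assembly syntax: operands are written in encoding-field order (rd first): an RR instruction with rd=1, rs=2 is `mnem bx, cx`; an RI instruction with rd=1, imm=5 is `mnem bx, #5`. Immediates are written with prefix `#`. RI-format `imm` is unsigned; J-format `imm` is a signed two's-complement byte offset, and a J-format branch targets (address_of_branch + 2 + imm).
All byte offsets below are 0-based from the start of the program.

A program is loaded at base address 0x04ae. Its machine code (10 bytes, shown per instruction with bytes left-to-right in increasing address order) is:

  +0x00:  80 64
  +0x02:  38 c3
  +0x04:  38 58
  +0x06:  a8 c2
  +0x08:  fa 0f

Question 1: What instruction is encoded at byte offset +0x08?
jz #-6

+0x08: fa 0f ⇒ word 0x0ffa (little)
  opcode bits[15:11]=0x1: jz/J
  [10:0] imm=2042 (s11→-6) = #-6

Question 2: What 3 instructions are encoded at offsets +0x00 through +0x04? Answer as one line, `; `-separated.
+0x00: 80 64 ⇒ word 0x6480 (little)
  op=0x6480>>11=0xc ⇒ inc (R)
  rd: (w>>7)&0xf=0x9 → r9
+0x02: 38 c3 ⇒ word 0xc338 (little)
  op=0xc338>>11=0x18 ⇒ plus (RR)
  rd: (w>>7)&0xf=0x6 → bp
  rs: (w>>3)&0xf=0x7 → sp
+0x04: 38 58 ⇒ word 0x5838 (little)
  op=0x5838>>11=0xb ⇒ minus (RR)
  rd: (w>>7)&0xf=0x0 → ax
  rs: (w>>3)&0xf=0x7 → sp

inc r9; plus bp, sp; minus ax, sp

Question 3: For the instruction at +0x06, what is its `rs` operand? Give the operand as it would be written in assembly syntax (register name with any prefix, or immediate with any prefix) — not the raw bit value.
di

off 0x06: read a8 c2 as little → 0xc2a8
  op=0xc2a8>>11=0x18 ⇒ plus (RR)
  rd@[10:7]=0x5 ⇒ di
  rs@[6:3]=0x5 ⇒ di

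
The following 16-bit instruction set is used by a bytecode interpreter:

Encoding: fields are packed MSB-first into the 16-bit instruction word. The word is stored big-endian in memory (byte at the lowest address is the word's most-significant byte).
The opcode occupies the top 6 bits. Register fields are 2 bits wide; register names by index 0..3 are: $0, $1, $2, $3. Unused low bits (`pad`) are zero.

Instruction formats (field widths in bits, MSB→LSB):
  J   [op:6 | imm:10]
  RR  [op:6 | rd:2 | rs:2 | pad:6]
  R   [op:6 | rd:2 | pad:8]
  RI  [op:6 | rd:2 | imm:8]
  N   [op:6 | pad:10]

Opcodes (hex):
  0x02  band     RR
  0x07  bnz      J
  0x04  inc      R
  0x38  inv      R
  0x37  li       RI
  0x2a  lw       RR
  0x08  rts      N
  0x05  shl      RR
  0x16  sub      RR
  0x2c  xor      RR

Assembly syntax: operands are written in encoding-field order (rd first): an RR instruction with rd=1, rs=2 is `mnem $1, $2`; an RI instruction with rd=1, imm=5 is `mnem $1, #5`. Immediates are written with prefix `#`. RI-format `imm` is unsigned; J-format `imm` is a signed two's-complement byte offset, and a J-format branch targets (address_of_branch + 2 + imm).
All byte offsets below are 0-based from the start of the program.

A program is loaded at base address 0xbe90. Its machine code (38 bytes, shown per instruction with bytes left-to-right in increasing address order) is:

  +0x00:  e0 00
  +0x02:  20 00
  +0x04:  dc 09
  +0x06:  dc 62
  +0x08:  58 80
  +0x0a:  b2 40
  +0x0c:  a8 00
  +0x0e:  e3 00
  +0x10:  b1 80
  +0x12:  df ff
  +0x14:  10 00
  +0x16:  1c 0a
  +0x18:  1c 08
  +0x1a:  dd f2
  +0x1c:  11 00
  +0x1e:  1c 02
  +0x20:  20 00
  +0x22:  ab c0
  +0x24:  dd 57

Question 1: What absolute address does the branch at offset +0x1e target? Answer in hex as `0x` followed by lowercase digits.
0xbeb2

off 0x1e: read 1c 02 as big → 0x1c02
  opcode bits[15:10]=0x7: bnz/J
  [9:0] imm=2 = #2
  target = base 0xbe90 + off 0x1e + 2 + imm 2 = 0xbeb2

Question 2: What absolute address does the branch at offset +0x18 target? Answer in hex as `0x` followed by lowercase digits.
0xbeb2

off 0x18: read 1c 08 as big → 0x1c08
  op=0x1c08>>10=0x7 ⇒ bnz (J)
  imm@[9:0]=0x8 ⇒ #8
  target = base 0xbe90 + off 0x18 + 2 + imm 8 = 0xbeb2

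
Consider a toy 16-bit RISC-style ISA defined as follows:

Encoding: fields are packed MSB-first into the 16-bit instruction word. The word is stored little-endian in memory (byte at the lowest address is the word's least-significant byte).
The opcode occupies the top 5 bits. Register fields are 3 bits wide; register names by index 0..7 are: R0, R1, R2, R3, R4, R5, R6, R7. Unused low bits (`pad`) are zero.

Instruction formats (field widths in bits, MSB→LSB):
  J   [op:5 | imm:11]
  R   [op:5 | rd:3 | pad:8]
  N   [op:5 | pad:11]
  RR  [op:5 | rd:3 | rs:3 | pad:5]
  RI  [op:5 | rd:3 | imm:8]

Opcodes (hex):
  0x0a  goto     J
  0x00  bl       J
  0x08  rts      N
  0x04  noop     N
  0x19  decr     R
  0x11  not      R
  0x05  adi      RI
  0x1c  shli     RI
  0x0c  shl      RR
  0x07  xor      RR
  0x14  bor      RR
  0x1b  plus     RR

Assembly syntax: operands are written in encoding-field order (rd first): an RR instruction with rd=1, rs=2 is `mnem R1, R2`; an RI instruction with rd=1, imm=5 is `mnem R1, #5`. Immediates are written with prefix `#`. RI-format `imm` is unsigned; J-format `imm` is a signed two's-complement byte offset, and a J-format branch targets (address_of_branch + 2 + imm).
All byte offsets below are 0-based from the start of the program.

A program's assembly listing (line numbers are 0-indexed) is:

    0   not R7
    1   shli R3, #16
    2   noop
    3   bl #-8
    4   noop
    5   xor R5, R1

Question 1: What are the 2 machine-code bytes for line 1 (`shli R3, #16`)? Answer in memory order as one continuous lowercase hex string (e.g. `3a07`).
10e3

L1: shli op=0x1c:5|rd=3:3|imm=16:8 ⇒ 0xe310 ⇒ little 10 e3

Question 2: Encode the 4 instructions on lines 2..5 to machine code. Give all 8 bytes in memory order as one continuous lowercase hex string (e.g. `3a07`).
line 2 (noop): pack op=0x4:5|pad=0:11 = 0x2000; little→ 00 20
line 3 (bl): pack op=0x0:5|imm=-8:11 = 0x07f8; little→ f8 07
line 4 (noop): pack op=0x4:5|pad=0:11 = 0x2000; little→ 00 20
line 5 (xor): pack op=0x7:5|rd=5:3|rs=1:3|pad=0:5 = 0x3d20; little→ 20 3d

0020f8070020203d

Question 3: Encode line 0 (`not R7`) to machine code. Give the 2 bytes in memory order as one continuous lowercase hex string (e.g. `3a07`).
0. not fields op=0x11:5|rd=7:3|pad=0:8 → word 8f00h → 00 8f

008f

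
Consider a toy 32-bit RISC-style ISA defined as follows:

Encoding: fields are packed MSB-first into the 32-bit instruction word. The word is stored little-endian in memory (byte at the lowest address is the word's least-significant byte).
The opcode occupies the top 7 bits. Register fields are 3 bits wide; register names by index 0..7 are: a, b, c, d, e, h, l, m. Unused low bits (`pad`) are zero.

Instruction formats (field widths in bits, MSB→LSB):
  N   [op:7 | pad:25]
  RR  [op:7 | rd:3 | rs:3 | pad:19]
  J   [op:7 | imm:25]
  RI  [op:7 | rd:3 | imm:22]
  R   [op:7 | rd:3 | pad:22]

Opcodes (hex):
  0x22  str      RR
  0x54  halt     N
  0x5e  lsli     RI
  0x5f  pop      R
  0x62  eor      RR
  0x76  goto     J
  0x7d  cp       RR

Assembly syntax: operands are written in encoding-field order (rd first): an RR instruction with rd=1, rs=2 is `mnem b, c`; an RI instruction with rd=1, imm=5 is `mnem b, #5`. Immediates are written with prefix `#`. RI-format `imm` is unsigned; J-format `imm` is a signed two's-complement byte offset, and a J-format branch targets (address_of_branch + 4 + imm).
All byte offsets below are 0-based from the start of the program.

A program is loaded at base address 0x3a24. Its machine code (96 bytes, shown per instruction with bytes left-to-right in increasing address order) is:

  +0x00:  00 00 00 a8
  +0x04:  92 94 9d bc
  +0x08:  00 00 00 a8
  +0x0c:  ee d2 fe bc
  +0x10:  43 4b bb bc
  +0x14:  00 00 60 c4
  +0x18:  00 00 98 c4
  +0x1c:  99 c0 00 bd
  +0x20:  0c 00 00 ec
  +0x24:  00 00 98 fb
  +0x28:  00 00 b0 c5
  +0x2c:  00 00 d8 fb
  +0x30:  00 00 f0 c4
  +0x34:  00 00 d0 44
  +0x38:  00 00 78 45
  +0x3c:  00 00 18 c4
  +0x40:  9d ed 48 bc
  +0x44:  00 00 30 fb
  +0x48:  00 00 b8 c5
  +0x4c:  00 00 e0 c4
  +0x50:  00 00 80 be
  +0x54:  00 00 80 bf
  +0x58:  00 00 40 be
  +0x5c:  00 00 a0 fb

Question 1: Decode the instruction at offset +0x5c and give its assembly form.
cp l, e

[5c] 00 00 a0 fb → 0xfba00000
  op=0xfba00000>>25=0x7d ⇒ cp (RR)
  rd: (w>>22)&0x7=0x6 → l
  rs: (w>>19)&0x7=0x4 → e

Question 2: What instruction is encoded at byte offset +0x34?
off 0x34: read 00 00 d0 44 as little → 0x44d00000
  top 7b → 0x22 → str [RR]
  rd: (w>>22)&0x7=0x3 → d
  rs: (w>>19)&0x7=0x2 → c

str d, c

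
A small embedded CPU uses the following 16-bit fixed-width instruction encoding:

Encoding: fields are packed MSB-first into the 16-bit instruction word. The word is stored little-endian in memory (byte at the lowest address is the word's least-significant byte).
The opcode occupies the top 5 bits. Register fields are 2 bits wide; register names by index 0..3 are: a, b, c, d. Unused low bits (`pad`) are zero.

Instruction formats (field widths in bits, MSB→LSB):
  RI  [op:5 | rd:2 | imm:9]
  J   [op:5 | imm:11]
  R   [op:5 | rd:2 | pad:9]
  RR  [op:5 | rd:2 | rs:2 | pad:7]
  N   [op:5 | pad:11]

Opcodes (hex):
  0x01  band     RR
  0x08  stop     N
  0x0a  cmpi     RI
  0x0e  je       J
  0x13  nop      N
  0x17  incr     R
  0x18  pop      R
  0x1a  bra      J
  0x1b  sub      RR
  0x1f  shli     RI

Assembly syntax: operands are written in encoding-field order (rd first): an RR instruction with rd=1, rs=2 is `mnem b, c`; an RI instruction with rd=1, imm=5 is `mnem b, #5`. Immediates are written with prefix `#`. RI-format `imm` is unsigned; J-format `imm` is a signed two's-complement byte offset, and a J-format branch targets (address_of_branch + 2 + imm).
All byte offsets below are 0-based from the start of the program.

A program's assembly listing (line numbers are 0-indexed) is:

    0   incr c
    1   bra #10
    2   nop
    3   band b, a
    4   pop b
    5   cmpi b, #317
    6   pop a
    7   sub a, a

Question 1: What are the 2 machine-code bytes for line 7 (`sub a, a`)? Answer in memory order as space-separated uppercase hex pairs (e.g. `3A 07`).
line 7 (sub): pack op=0x1b:5|rd=0:2|rs=0:2|pad=0:7 = 0xd800; little→ 00 d8

00 D8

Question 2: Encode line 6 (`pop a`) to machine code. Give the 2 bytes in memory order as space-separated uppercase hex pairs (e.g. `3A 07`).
00 C0

L6: pop op=0x18:5|rd=0:2|pad=0:9 ⇒ 0xc000 ⇒ little 00 c0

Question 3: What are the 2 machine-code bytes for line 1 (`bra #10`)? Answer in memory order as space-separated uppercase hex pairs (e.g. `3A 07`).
0A D0

L1: bra op=0x1a:5|imm=10:11 ⇒ 0xd00a ⇒ little 0a d0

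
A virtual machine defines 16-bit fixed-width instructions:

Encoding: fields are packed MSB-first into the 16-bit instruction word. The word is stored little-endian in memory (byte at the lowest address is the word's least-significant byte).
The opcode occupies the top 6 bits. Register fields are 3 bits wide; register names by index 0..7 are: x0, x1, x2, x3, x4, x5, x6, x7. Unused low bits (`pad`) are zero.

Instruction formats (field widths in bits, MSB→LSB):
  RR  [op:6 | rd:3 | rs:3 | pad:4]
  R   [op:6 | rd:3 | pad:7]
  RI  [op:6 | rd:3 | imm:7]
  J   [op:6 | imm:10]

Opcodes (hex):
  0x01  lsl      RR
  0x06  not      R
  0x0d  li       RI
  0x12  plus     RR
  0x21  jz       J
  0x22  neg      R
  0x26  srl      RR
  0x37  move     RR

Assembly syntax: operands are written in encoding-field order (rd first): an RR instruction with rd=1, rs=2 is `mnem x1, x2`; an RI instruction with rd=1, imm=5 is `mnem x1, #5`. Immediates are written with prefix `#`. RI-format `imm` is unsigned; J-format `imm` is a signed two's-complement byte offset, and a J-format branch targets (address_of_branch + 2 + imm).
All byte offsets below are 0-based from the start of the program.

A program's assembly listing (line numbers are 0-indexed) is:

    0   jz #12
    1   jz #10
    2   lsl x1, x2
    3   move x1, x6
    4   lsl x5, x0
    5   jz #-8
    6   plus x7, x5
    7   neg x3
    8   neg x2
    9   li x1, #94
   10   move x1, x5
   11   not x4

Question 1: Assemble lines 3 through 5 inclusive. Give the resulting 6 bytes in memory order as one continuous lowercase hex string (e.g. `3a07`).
e0dc8006f887

line 3 (move): pack op=0x37:6|rd=1:3|rs=6:3|pad=0:4 = 0xdce0; little→ e0 dc
line 4 (lsl): pack op=0x1:6|rd=5:3|rs=0:3|pad=0:4 = 0x0680; little→ 80 06
line 5 (jz): pack op=0x21:6|imm=-8:10 = 0x87f8; little→ f8 87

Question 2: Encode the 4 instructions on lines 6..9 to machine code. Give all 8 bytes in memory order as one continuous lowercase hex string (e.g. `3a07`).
6. plus fields op=0x12:6|rd=7:3|rs=5:3|pad=0:4 → word 4bd0h → d0 4b
7. neg fields op=0x22:6|rd=3:3|pad=0:7 → word 8980h → 80 89
8. neg fields op=0x22:6|rd=2:3|pad=0:7 → word 8900h → 00 89
9. li fields op=0xd:6|rd=1:3|imm=94:7 → word 34deh → de 34

d04b80890089de34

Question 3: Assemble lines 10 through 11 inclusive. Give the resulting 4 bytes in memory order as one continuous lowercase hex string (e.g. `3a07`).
L10: move op=0x37:6|rd=1:3|rs=5:3|pad=0:4 ⇒ 0xdcd0 ⇒ little d0 dc
L11: not op=0x6:6|rd=4:3|pad=0:7 ⇒ 0x1a00 ⇒ little 00 1a

d0dc001a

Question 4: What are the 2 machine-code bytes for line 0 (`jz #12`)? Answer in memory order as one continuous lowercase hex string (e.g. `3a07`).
0c84

0. jz fields op=0x21:6|imm=12:10 → word 840ch → 0c 84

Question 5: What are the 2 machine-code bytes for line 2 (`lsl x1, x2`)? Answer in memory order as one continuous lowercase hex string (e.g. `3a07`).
a004

2. lsl fields op=0x1:6|rd=1:3|rs=2:3|pad=0:4 → word 04a0h → a0 04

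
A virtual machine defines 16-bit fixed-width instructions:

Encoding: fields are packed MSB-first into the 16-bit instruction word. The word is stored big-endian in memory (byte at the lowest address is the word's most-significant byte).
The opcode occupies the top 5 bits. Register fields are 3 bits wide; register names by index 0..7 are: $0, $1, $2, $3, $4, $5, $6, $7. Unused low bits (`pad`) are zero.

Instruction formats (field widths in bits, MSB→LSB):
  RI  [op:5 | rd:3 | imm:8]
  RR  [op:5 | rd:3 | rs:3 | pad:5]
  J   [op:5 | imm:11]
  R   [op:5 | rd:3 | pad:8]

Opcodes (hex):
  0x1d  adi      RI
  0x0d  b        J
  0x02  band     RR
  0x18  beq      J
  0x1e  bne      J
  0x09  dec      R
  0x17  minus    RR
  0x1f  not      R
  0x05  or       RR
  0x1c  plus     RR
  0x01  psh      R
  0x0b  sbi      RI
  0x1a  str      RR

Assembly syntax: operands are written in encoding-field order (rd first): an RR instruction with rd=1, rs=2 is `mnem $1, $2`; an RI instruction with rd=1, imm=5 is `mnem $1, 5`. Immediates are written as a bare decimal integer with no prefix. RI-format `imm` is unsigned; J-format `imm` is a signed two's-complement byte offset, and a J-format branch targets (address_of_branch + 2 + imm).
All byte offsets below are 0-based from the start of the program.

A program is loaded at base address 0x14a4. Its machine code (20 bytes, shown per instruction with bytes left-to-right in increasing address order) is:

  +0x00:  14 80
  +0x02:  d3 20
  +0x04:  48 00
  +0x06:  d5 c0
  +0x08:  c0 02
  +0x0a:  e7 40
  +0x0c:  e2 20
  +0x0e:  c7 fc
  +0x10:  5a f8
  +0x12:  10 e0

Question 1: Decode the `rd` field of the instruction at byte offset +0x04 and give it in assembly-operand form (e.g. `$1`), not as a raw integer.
$0

[04] 48 00 → 0x4800
  op=0x4800>>11=0x9 ⇒ dec (R)
  [10:8] rd=0 = $0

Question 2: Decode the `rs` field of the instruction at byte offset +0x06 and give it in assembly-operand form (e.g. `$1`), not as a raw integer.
$6

@+06  big-endian(d5 c0) = 0xd5c0
  opcode bits[15:11]=0x1a: str/RR
  rd: (w>>8)&0x7=0x5 → $5
  rs: (w>>5)&0x7=0x6 → $6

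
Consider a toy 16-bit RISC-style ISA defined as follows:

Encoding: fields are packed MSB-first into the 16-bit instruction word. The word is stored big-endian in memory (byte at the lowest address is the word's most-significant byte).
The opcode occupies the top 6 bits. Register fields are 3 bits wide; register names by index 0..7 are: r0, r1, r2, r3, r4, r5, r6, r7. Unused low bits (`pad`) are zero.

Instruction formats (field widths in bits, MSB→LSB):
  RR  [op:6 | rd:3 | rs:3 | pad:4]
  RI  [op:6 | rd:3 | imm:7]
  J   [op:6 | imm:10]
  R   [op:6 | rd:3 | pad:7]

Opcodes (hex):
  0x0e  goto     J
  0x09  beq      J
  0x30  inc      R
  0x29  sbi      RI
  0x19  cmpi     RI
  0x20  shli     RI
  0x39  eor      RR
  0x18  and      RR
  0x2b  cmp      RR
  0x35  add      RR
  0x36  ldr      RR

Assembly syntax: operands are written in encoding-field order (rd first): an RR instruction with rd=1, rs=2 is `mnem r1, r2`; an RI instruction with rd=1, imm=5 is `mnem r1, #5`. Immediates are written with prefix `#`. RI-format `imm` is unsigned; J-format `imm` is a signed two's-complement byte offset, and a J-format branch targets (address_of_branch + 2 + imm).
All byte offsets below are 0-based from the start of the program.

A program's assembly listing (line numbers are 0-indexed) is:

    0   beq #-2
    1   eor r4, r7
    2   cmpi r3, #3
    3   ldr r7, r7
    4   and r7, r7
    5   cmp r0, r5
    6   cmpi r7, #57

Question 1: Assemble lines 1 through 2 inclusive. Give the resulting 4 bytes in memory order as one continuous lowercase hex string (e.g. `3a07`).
e6706583

1. eor fields op=0x39:6|rd=4:3|rs=7:3|pad=0:4 → word e670h → e6 70
2. cmpi fields op=0x19:6|rd=3:3|imm=3:7 → word 6583h → 65 83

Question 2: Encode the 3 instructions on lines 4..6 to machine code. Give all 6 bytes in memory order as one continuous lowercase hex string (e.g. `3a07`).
63f0ac5067b9

line 4 (and): pack op=0x18:6|rd=7:3|rs=7:3|pad=0:4 = 0x63f0; big→ 63 f0
line 5 (cmp): pack op=0x2b:6|rd=0:3|rs=5:3|pad=0:4 = 0xac50; big→ ac 50
line 6 (cmpi): pack op=0x19:6|rd=7:3|imm=57:7 = 0x67b9; big→ 67 b9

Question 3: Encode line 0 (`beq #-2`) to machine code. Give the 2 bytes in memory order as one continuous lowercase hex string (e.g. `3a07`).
27fe

L0: beq op=0x9:6|imm=-2:10 ⇒ 0x27fe ⇒ big 27 fe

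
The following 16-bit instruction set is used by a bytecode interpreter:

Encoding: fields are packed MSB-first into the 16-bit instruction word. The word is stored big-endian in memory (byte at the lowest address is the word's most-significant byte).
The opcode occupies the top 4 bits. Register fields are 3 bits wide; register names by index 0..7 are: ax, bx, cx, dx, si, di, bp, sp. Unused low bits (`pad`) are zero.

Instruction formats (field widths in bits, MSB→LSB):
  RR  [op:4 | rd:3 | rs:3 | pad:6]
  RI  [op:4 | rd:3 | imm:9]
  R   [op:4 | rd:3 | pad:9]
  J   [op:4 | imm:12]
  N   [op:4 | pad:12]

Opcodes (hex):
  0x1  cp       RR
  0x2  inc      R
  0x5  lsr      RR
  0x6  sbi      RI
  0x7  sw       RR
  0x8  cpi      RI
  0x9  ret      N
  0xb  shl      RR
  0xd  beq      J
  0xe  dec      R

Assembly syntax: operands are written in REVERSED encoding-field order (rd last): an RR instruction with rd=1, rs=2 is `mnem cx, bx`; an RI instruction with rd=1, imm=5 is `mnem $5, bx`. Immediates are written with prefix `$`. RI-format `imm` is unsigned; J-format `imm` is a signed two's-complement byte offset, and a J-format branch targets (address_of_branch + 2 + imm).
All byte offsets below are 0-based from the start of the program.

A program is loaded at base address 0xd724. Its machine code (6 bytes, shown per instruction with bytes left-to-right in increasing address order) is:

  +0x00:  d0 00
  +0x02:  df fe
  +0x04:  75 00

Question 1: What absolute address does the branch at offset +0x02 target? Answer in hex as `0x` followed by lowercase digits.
[02] df fe → 0xdffe
  opcode bits[15:12]=0xd: beq/J
  [11:0] imm=4094 (s12→-2) = $-2
  target = base 0xd724 + off 0x02 + 2 + imm -2 = 0xd726

0xd726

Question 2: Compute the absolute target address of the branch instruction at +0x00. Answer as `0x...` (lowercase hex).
[00] d0 00 → 0xd000
  opcode bits[15:12]=0xd: beq/J
  imm@[11:0]=0x0 ⇒ $0
  target = base 0xd724 + off 0x00 + 2 + imm 0 = 0xd726

0xd726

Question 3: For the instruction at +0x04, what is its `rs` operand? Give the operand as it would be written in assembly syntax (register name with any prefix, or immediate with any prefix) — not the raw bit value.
si

[04] 75 00 → 0x7500
  opcode bits[15:12]=0x7: sw/RR
  rd@[11:9]=0x2 ⇒ cx
  rs@[8:6]=0x4 ⇒ si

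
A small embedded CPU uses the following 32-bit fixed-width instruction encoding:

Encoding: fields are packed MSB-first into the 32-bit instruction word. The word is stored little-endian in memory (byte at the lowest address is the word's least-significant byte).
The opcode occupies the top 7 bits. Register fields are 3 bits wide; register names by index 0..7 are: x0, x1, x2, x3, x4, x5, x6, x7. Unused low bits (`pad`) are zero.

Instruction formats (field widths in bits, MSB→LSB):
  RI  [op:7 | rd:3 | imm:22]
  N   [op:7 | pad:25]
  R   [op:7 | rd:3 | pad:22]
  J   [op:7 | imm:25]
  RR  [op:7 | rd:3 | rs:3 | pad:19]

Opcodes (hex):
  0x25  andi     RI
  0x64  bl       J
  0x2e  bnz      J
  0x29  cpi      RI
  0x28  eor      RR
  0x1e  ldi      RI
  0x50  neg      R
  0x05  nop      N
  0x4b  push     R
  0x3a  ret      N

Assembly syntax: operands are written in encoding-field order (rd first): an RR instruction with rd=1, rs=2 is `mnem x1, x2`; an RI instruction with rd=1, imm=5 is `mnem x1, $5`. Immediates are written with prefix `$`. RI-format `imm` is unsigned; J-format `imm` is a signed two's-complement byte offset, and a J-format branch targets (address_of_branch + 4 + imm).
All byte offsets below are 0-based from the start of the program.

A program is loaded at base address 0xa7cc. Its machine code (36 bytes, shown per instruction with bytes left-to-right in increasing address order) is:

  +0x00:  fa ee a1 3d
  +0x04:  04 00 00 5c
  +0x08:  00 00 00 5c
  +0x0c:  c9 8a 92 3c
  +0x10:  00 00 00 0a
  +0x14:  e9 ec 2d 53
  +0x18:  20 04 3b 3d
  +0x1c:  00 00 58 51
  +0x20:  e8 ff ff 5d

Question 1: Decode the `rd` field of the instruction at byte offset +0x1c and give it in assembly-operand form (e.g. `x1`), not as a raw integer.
[1c] 00 00 58 51 → 0x51580000
  top 7b → 0x28 → eor [RR]
  rd: (w>>22)&0x7=0x5 → x5
  rs: (w>>19)&0x7=0x3 → x3

x5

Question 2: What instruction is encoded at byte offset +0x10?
nop

[10] 00 00 00 0a → 0x0a000000
  top 7b → 0x5 → nop [N]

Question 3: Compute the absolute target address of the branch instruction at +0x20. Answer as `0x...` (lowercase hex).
0xa7d8

@+20  little-endian(e8 ff ff 5d) = 0x5dffffe8
  op=0x5dffffe8>>25=0x2e ⇒ bnz (J)
  [24:0] imm=33554408 (s25→-24) = $-24
  target = base 0xa7cc + off 0x20 + 4 + imm -24 = 0xa7d8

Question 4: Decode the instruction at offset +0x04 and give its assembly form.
bnz $4

@+04  little-endian(04 00 00 5c) = 0x5c000004
  op=0x5c000004>>25=0x2e ⇒ bnz (J)
  [24:0] imm=4 = $4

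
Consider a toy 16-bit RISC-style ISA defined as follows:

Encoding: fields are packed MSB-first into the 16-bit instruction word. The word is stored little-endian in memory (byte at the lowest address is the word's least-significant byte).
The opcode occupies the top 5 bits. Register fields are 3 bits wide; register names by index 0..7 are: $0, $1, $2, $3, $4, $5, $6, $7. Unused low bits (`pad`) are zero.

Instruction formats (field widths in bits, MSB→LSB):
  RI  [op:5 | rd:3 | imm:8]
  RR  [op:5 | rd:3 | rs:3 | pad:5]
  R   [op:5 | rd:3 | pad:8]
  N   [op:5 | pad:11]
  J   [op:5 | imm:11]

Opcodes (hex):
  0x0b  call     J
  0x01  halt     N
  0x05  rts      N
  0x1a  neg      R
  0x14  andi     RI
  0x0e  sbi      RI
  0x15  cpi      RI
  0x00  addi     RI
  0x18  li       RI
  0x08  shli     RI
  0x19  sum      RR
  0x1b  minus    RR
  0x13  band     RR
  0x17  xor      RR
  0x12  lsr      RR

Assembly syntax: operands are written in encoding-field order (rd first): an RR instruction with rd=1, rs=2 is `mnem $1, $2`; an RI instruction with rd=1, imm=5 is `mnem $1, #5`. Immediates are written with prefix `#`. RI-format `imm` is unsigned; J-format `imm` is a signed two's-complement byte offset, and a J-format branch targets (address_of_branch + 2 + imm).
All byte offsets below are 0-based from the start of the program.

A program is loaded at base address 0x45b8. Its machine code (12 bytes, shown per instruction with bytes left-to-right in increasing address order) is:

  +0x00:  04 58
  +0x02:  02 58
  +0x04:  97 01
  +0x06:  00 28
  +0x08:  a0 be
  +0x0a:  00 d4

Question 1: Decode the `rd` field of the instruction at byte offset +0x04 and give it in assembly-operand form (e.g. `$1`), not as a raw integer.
$1

+0x04: 97 01 ⇒ word 0x0197 (little)
  opcode bits[15:11]=0x0: addi/RI
  rd: (w>>8)&0x7=0x1 → $1
  imm: (w>>0)&0xff=0x97 → #151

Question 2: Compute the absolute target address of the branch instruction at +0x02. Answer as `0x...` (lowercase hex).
[02] 02 58 → 0x5802
  top 5b → 0xb → call [J]
  imm@[10:0]=0x2 ⇒ #2
  target = base 0x45b8 + off 0x02 + 2 + imm 2 = 0x45be

0x45be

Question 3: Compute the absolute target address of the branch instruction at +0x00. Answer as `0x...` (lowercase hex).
+0x00: 04 58 ⇒ word 0x5804 (little)
  op=0x5804>>11=0xb ⇒ call (J)
  imm: (w>>0)&0x7ff=0x4 → #4
  target = base 0x45b8 + off 0x00 + 2 + imm 4 = 0x45be

0x45be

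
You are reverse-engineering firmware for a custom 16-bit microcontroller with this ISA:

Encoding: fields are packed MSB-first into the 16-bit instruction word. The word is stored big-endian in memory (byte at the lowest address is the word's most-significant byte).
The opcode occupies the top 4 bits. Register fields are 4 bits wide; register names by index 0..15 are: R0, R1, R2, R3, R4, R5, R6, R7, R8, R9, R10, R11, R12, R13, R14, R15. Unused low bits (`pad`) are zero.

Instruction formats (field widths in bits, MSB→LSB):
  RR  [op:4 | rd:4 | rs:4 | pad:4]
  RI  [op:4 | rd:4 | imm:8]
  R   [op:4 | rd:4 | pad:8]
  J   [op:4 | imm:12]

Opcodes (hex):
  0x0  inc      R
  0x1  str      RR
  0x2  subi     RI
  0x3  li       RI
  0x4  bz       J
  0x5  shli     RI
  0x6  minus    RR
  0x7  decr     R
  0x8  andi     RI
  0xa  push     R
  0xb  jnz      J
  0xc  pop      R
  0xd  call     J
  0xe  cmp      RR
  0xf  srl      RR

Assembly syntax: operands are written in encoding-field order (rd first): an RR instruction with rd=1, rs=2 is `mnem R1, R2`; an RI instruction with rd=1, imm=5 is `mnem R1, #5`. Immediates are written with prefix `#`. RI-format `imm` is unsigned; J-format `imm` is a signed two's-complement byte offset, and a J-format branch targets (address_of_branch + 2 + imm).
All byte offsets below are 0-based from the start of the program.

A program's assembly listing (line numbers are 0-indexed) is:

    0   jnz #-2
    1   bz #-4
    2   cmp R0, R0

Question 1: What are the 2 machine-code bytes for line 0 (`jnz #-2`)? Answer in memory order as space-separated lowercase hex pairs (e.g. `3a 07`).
bf fe

0. jnz fields op=0xb:4|imm=-2:12 → word bffeh → bf fe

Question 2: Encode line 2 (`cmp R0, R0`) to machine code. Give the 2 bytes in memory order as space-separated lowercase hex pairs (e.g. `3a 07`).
L2: cmp op=0xe:4|rd=0:4|rs=0:4|pad=0:4 ⇒ 0xe000 ⇒ big e0 00

e0 00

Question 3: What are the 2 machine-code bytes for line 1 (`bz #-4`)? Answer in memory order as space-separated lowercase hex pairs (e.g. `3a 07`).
4f fc

line 1 (bz): pack op=0x4:4|imm=-4:12 = 0x4ffc; big→ 4f fc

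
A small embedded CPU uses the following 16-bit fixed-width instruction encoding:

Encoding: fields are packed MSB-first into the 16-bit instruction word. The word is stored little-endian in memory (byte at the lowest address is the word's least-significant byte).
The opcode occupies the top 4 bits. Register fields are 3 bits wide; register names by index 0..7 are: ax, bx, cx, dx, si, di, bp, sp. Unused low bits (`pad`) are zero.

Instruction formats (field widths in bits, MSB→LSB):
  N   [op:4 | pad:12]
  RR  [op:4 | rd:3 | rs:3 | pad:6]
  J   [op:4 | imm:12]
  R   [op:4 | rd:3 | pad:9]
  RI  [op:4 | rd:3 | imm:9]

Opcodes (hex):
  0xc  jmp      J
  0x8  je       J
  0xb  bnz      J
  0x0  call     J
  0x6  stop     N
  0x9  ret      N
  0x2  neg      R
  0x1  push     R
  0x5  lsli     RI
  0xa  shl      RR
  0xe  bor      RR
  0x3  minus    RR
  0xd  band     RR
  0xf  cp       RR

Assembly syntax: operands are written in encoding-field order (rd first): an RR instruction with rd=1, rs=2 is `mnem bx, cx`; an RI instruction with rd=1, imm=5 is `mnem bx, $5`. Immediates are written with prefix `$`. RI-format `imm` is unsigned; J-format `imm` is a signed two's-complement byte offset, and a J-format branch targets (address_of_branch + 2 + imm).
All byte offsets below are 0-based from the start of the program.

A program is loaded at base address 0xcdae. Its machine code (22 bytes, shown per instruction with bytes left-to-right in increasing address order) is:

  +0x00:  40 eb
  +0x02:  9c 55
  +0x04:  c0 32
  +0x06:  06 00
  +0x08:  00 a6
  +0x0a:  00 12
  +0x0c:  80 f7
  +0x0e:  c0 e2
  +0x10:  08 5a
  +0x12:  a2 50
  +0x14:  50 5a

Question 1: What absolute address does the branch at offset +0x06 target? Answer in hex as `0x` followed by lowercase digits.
+0x06: 06 00 ⇒ word 0x0006 (little)
  top 4b → 0x0 → call [J]
  imm: (w>>0)&0xfff=0x6 → $6
  target = base 0xcdae + off 0x06 + 2 + imm 6 = 0xcdbc

0xcdbc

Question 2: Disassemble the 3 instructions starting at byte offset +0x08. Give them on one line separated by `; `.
shl dx, ax; push bx; cp dx, bp

off 0x08: read 00 a6 as little → 0xa600
  opcode bits[15:12]=0xa: shl/RR
  rd@[11:9]=0x3 ⇒ dx
  rs@[8:6]=0x0 ⇒ ax
off 0x0a: read 00 12 as little → 0x1200
  opcode bits[15:12]=0x1: push/R
  rd@[11:9]=0x1 ⇒ bx
off 0x0c: read 80 f7 as little → 0xf780
  opcode bits[15:12]=0xf: cp/RR
  rd@[11:9]=0x3 ⇒ dx
  rs@[8:6]=0x6 ⇒ bp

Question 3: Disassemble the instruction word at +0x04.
minus bx, dx

+0x04: c0 32 ⇒ word 0x32c0 (little)
  op=0x32c0>>12=0x3 ⇒ minus (RR)
  rd@[11:9]=0x1 ⇒ bx
  rs@[8:6]=0x3 ⇒ dx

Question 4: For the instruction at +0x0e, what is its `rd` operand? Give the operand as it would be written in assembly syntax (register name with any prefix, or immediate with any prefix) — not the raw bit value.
bx

+0x0e: c0 e2 ⇒ word 0xe2c0 (little)
  opcode bits[15:12]=0xe: bor/RR
  [11:9] rd=1 = bx
  [8:6] rs=3 = dx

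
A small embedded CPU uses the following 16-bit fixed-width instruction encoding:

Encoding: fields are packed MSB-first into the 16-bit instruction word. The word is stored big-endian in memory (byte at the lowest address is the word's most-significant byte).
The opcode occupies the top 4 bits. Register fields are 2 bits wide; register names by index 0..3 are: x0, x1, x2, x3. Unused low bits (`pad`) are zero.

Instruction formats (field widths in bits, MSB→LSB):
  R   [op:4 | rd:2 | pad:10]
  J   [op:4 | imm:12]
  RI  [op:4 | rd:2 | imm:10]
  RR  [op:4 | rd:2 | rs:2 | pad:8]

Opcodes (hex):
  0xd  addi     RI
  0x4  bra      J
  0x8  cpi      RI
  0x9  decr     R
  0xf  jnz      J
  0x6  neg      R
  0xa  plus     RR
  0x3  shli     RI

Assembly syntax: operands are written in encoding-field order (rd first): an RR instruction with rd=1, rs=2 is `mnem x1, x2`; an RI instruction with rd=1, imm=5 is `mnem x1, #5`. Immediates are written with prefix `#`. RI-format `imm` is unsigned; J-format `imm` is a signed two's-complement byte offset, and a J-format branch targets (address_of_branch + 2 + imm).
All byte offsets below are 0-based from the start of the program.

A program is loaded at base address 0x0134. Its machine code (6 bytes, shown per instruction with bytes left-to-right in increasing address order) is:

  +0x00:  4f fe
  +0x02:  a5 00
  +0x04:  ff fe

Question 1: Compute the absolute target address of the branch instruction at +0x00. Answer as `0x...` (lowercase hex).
0x0134

@+00  big-endian(4f fe) = 0x4ffe
  op=0x4ffe>>12=0x4 ⇒ bra (J)
  [11:0] imm=4094 (s12→-2) = #-2
  target = base 0x0134 + off 0x00 + 2 + imm -2 = 0x0134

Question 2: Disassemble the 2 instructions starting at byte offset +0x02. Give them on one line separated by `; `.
+0x02: a5 00 ⇒ word 0xa500 (big)
  opcode bits[15:12]=0xa: plus/RR
  [11:10] rd=1 = x1
  [9:8] rs=1 = x1
+0x04: ff fe ⇒ word 0xfffe (big)
  opcode bits[15:12]=0xf: jnz/J
  [11:0] imm=4094 (s12→-2) = #-2

plus x1, x1; jnz #-2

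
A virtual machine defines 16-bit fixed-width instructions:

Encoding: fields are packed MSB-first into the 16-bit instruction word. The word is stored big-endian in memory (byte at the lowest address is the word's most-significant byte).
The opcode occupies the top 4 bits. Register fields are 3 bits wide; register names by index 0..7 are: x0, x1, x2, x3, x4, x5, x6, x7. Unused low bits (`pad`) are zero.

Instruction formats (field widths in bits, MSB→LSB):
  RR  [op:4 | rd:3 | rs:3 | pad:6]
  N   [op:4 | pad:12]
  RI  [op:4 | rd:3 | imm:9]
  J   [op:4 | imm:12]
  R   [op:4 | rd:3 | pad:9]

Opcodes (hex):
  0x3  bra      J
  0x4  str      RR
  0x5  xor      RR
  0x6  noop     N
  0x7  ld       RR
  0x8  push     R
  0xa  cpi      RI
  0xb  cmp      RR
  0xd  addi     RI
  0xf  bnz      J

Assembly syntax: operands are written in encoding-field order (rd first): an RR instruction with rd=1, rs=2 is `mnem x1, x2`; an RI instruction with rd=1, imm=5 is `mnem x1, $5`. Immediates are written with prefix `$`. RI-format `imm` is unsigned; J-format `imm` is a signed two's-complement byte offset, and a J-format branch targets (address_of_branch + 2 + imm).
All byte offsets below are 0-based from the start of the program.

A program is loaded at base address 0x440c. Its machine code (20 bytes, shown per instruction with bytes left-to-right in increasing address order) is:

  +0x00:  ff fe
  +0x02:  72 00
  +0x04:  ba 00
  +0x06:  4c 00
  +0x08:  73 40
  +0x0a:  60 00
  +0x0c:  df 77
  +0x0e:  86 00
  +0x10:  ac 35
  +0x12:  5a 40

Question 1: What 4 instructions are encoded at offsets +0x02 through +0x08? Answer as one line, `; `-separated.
ld x1, x0; cmp x5, x0; str x6, x0; ld x1, x5

@+02  big-endian(72 00) = 0x7200
  opcode bits[15:12]=0x7: ld/RR
  rd@[11:9]=0x1 ⇒ x1
  rs@[8:6]=0x0 ⇒ x0
@+04  big-endian(ba 00) = 0xba00
  opcode bits[15:12]=0xb: cmp/RR
  rd@[11:9]=0x5 ⇒ x5
  rs@[8:6]=0x0 ⇒ x0
@+06  big-endian(4c 00) = 0x4c00
  opcode bits[15:12]=0x4: str/RR
  rd@[11:9]=0x6 ⇒ x6
  rs@[8:6]=0x0 ⇒ x0
@+08  big-endian(73 40) = 0x7340
  opcode bits[15:12]=0x7: ld/RR
  rd@[11:9]=0x1 ⇒ x1
  rs@[8:6]=0x5 ⇒ x5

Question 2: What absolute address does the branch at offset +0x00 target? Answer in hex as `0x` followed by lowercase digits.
@+00  big-endian(ff fe) = 0xfffe
  op=0xfffe>>12=0xf ⇒ bnz (J)
  imm: (w>>0)&0xfff=0xffe (s12→-2) → $-2
  target = base 0x440c + off 0x00 + 2 + imm -2 = 0x440c

0x440c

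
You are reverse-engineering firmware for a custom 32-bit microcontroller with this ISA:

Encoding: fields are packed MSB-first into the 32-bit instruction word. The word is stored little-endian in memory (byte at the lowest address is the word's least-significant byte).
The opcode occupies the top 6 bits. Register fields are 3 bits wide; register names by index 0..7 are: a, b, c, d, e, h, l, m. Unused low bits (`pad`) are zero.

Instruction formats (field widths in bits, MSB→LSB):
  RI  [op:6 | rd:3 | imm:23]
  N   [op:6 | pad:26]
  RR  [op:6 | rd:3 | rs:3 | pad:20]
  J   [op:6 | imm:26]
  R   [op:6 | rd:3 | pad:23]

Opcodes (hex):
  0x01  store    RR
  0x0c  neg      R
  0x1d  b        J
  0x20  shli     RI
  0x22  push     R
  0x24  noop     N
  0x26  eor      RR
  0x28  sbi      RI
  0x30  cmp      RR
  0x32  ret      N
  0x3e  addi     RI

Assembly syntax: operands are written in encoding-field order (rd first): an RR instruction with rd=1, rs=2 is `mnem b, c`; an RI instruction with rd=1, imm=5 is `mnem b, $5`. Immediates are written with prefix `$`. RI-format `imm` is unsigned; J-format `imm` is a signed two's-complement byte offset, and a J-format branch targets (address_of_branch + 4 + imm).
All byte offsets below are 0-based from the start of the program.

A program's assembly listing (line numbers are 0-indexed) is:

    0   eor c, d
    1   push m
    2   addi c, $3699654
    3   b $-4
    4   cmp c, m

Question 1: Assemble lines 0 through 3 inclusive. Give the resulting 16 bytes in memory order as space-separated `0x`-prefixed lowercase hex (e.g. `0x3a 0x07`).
0. eor fields op=0x26:6|rd=2:3|rs=3:3|pad=0:20 → word 99300000h → 00 00 30 99
1. push fields op=0x22:6|rd=7:3|pad=0:23 → word 8b800000h → 00 00 80 8b
2. addi fields op=0x3e:6|rd=2:3|imm=3699654:23 → word f93873c6h → c6 73 38 f9
3. b fields op=0x1d:6|imm=-4:26 → word 77fffffch → fc ff ff 77

0x00 0x00 0x30 0x99 0x00 0x00 0x80 0x8b 0xc6 0x73 0x38 0xf9 0xfc 0xff 0xff 0x77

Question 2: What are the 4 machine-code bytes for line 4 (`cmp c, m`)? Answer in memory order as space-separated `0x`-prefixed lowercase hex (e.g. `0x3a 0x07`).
line 4 (cmp): pack op=0x30:6|rd=2:3|rs=7:3|pad=0:20 = 0xc1700000; little→ 00 00 70 c1

0x00 0x00 0x70 0xc1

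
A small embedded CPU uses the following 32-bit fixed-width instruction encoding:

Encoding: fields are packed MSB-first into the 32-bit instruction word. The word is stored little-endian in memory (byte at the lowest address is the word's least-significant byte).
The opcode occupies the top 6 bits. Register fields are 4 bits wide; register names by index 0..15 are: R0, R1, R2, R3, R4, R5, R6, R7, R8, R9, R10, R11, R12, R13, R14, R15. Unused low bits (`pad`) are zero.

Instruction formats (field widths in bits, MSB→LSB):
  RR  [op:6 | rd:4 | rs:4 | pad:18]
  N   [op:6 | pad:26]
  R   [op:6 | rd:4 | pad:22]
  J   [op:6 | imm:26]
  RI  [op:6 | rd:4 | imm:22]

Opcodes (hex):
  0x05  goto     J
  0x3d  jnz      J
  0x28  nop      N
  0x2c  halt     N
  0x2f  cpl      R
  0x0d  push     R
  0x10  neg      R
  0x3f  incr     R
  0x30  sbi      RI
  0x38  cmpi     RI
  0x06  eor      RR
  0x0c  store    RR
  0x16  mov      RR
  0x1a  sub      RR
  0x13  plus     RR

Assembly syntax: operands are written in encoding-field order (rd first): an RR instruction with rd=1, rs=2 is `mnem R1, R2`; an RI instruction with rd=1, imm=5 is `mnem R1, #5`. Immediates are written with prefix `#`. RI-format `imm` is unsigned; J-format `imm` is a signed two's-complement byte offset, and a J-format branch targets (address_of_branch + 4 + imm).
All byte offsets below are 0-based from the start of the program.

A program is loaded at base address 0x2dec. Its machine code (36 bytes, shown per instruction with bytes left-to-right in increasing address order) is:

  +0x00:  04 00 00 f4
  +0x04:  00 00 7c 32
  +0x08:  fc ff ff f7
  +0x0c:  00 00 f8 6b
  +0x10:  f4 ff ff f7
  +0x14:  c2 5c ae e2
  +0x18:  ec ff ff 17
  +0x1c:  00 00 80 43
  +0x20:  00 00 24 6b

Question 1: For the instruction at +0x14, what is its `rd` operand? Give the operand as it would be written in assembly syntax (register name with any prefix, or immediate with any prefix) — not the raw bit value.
off 0x14: read c2 5c ae e2 as little → 0xe2ae5cc2
  op=0xe2ae5cc2>>26=0x38 ⇒ cmpi (RI)
  rd: (w>>22)&0xf=0xa → R10
  imm: (w>>0)&0x3fffff=0x2e5cc2 → #3038402

R10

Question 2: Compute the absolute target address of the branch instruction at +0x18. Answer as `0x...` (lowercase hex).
@+18  little-endian(ec ff ff 17) = 0x17ffffec
  top 6b → 0x5 → goto [J]
  [25:0] imm=67108844 (s26→-20) = #-20
  target = base 0x2dec + off 0x18 + 4 + imm -20 = 0x2df4

0x2df4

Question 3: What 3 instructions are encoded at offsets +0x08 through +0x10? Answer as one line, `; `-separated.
jnz #-4; sub R15, R14; jnz #-12

+0x08: fc ff ff f7 ⇒ word 0xf7fffffc (little)
  op=0xf7fffffc>>26=0x3d ⇒ jnz (J)
  imm@[25:0]=0x3fffffc (s26→-4) ⇒ #-4
+0x0c: 00 00 f8 6b ⇒ word 0x6bf80000 (little)
  op=0x6bf80000>>26=0x1a ⇒ sub (RR)
  rd@[25:22]=0xf ⇒ R15
  rs@[21:18]=0xe ⇒ R14
+0x10: f4 ff ff f7 ⇒ word 0xf7fffff4 (little)
  op=0xf7fffff4>>26=0x3d ⇒ jnz (J)
  imm@[25:0]=0x3fffff4 (s26→-12) ⇒ #-12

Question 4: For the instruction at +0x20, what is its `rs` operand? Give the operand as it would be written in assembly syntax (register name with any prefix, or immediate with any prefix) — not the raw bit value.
+0x20: 00 00 24 6b ⇒ word 0x6b240000 (little)
  opcode bits[31:26]=0x1a: sub/RR
  [25:22] rd=12 = R12
  [21:18] rs=9 = R9

R9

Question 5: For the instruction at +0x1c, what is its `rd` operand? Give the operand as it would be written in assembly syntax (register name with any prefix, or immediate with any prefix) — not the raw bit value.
+0x1c: 00 00 80 43 ⇒ word 0x43800000 (little)
  opcode bits[31:26]=0x10: neg/R
  rd@[25:22]=0xe ⇒ R14

R14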